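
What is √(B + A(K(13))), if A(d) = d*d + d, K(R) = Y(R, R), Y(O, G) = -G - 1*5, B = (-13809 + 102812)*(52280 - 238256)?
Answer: 3*I*√1839157958 ≈ 1.2866e+5*I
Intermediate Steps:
B = -16552421928 (B = 89003*(-185976) = -16552421928)
Y(O, G) = -5 - G (Y(O, G) = -G - 5 = -5 - G)
K(R) = -5 - R
A(d) = d + d² (A(d) = d² + d = d + d²)
√(B + A(K(13))) = √(-16552421928 + (-5 - 1*13)*(1 + (-5 - 1*13))) = √(-16552421928 + (-5 - 13)*(1 + (-5 - 13))) = √(-16552421928 - 18*(1 - 18)) = √(-16552421928 - 18*(-17)) = √(-16552421928 + 306) = √(-16552421622) = 3*I*√1839157958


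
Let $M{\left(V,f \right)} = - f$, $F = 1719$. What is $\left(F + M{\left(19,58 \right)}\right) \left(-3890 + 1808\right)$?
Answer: $-3458202$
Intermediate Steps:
$\left(F + M{\left(19,58 \right)}\right) \left(-3890 + 1808\right) = \left(1719 - 58\right) \left(-3890 + 1808\right) = \left(1719 - 58\right) \left(-2082\right) = 1661 \left(-2082\right) = -3458202$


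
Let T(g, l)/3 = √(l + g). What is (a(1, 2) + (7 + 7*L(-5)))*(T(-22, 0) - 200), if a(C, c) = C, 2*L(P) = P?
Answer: 1900 - 57*I*√22/2 ≈ 1900.0 - 133.68*I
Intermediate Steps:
T(g, l) = 3*√(g + l) (T(g, l) = 3*√(l + g) = 3*√(g + l))
L(P) = P/2
(a(1, 2) + (7 + 7*L(-5)))*(T(-22, 0) - 200) = (1 + (7 + 7*((½)*(-5))))*(3*√(-22 + 0) - 200) = (1 + (7 + 7*(-5/2)))*(3*√(-22) - 200) = (1 + (7 - 35/2))*(3*(I*√22) - 200) = (1 - 21/2)*(3*I*√22 - 200) = -19*(-200 + 3*I*√22)/2 = 1900 - 57*I*√22/2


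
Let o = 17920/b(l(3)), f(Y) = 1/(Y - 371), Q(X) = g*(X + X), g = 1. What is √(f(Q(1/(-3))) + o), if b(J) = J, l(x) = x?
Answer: √66835745895/3345 ≈ 77.287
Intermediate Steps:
Q(X) = 2*X (Q(X) = 1*(X + X) = 1*(2*X) = 2*X)
f(Y) = 1/(-371 + Y)
o = 17920/3 ≈ 5973.3
√(f(Q(1/(-3))) + o) = √(1/(-371 + 2/(-3)) + 17920/3) = √(1/(-371 + 2*(-⅓)) + 17920/3) = √(1/(-371 - ⅔) + 17920/3) = √(1/(-1115/3) + 17920/3) = √(-3/1115 + 17920/3) = √(19980791/3345) = √66835745895/3345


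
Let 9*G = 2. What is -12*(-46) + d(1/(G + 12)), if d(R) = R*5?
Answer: 12153/22 ≈ 552.41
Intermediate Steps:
G = 2/9 (G = (⅑)*2 = 2/9 ≈ 0.22222)
d(R) = 5*R
-12*(-46) + d(1/(G + 12)) = -12*(-46) + 5/(2/9 + 12) = 552 + 5/(110/9) = 552 + 5*(9/110) = 552 + 9/22 = 12153/22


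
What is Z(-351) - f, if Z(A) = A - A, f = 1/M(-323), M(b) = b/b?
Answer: -1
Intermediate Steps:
M(b) = 1
f = 1 (f = 1/1 = 1)
Z(A) = 0
Z(-351) - f = 0 - 1*1 = 0 - 1 = -1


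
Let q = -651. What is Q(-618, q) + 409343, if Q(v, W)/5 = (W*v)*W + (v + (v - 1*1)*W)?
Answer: -1307123992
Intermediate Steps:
Q(v, W) = 5*v + 5*W*(-1 + v) + 5*v*W² (Q(v, W) = 5*((W*v)*W + (v + (v - 1*1)*W)) = 5*(v*W² + (v + (v - 1)*W)) = 5*(v*W² + (v + (-1 + v)*W)) = 5*(v*W² + (v + W*(-1 + v))) = 5*(v + W*(-1 + v) + v*W²) = 5*v + 5*W*(-1 + v) + 5*v*W²)
Q(-618, q) + 409343 = (-5*(-651) + 5*(-618) + 5*(-651)*(-618) + 5*(-618)*(-651)²) + 409343 = (3255 - 3090 + 2011590 + 5*(-618)*423801) + 409343 = (3255 - 3090 + 2011590 - 1309545090) + 409343 = -1307533335 + 409343 = -1307123992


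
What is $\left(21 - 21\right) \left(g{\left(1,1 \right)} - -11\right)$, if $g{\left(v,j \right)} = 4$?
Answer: $0$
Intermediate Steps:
$\left(21 - 21\right) \left(g{\left(1,1 \right)} - -11\right) = \left(21 - 21\right) \left(4 - -11\right) = \left(21 - 21\right) \left(4 + \left(-6 + 17\right)\right) = 0 \left(4 + 11\right) = 0 \cdot 15 = 0$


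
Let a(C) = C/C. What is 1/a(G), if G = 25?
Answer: 1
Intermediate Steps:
a(C) = 1
1/a(G) = 1/1 = 1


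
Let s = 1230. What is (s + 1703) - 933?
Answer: 2000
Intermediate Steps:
(s + 1703) - 933 = (1230 + 1703) - 933 = 2933 - 933 = 2000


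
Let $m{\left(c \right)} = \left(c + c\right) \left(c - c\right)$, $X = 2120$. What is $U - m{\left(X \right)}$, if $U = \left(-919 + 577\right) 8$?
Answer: $-2736$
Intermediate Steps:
$U = -2736$ ($U = \left(-342\right) 8 = -2736$)
$m{\left(c \right)} = 0$ ($m{\left(c \right)} = 2 c 0 = 0$)
$U - m{\left(X \right)} = -2736 - 0 = -2736 + 0 = -2736$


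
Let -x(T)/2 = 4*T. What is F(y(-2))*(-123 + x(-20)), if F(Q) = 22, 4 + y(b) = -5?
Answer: 814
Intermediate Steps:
y(b) = -9 (y(b) = -4 - 5 = -9)
x(T) = -8*T
F(y(-2))*(-123 + x(-20)) = 22*(-123 - 8*(-20)) = 22*(-123 + 160) = 22*37 = 814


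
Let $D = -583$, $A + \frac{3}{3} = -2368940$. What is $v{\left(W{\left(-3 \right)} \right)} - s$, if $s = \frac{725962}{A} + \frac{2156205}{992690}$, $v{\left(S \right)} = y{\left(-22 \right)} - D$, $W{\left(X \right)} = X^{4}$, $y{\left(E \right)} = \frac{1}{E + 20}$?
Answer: $\frac{54814682330}{94404819} \approx 580.63$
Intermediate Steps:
$y{\left(E \right)} = \frac{1}{20 + E}$
$A = -2368941$ ($A = -1 - 2368940 = -2368941$)
$v{\left(S \right)} = \frac{1165}{2}$ ($v{\left(S \right)} = \frac{1}{20 - 22} - -583 = \frac{1}{-2} + 583 = - \frac{1}{2} + 583 = \frac{1165}{2}$)
$s = \frac{352249475}{188809638}$ ($s = \frac{725962}{-2368941} + \frac{2156205}{992690} = 725962 \left(- \frac{1}{2368941}\right) + 2156205 \cdot \frac{1}{992690} = - \frac{15446}{50403} + \frac{431241}{198538} = \frac{352249475}{188809638} \approx 1.8656$)
$v{\left(W{\left(-3 \right)} \right)} - s = \frac{1165}{2} - \frac{352249475}{188809638} = \frac{54814682330}{94404819}$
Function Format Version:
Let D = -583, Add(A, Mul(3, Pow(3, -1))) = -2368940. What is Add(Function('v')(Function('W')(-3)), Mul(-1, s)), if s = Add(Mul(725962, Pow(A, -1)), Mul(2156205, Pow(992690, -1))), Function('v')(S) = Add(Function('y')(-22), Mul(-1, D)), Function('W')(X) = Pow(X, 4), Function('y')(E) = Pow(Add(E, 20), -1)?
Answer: Rational(54814682330, 94404819) ≈ 580.63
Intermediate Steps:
Function('y')(E) = Pow(Add(20, E), -1)
A = -2368941 (A = Add(-1, -2368940) = -2368941)
Function('v')(S) = Rational(1165, 2) (Function('v')(S) = Add(Pow(Add(20, -22), -1), Mul(-1, -583)) = Add(Pow(-2, -1), 583) = Add(Rational(-1, 2), 583) = Rational(1165, 2))
s = Rational(352249475, 188809638) (s = Add(Mul(725962, Pow(-2368941, -1)), Mul(2156205, Pow(992690, -1))) = Add(Mul(725962, Rational(-1, 2368941)), Mul(2156205, Rational(1, 992690))) = Add(Rational(-15446, 50403), Rational(431241, 198538)) = Rational(352249475, 188809638) ≈ 1.8656)
Add(Function('v')(Function('W')(-3)), Mul(-1, s)) = Add(Rational(1165, 2), Mul(-1, Rational(352249475, 188809638))) = Add(Rational(1165, 2), Rational(-352249475, 188809638)) = Rational(54814682330, 94404819)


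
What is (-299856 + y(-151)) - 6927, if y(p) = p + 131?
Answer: -306803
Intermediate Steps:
y(p) = 131 + p
(-299856 + y(-151)) - 6927 = (-299856 + (131 - 151)) - 6927 = (-299856 - 20) - 6927 = -299876 - 6927 = -306803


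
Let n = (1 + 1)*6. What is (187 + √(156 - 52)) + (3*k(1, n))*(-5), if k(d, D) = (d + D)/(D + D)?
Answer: 1431/8 + 2*√26 ≈ 189.07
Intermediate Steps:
n = 12 (n = 2*6 = 12)
k(d, D) = (D + d)/(2*D) (k(d, D) = (D + d)/((2*D)) = (D + d)*(1/(2*D)) = (D + d)/(2*D))
(187 + √(156 - 52)) + (3*k(1, n))*(-5) = (187 + √(156 - 52)) + (3*((½)*(12 + 1)/12))*(-5) = (187 + √104) + (3*((½)*(1/12)*13))*(-5) = (187 + 2*√26) + (3*(13/24))*(-5) = (187 + 2*√26) + (13/8)*(-5) = (187 + 2*√26) - 65/8 = 1431/8 + 2*√26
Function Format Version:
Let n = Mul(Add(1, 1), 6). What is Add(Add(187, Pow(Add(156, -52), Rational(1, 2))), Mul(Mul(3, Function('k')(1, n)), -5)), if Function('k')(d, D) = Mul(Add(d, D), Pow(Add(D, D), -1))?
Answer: Add(Rational(1431, 8), Mul(2, Pow(26, Rational(1, 2)))) ≈ 189.07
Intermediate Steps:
n = 12 (n = Mul(2, 6) = 12)
Function('k')(d, D) = Mul(Rational(1, 2), Pow(D, -1), Add(D, d)) (Function('k')(d, D) = Mul(Add(D, d), Pow(Mul(2, D), -1)) = Mul(Add(D, d), Mul(Rational(1, 2), Pow(D, -1))) = Mul(Rational(1, 2), Pow(D, -1), Add(D, d)))
Add(Add(187, Pow(Add(156, -52), Rational(1, 2))), Mul(Mul(3, Function('k')(1, n)), -5)) = Add(Add(187, Pow(Add(156, -52), Rational(1, 2))), Mul(Mul(3, Mul(Rational(1, 2), Pow(12, -1), Add(12, 1))), -5)) = Add(Add(187, Pow(104, Rational(1, 2))), Mul(Mul(3, Mul(Rational(1, 2), Rational(1, 12), 13)), -5)) = Add(Add(187, Mul(2, Pow(26, Rational(1, 2)))), Mul(Mul(3, Rational(13, 24)), -5)) = Add(Add(187, Mul(2, Pow(26, Rational(1, 2)))), Mul(Rational(13, 8), -5)) = Add(Add(187, Mul(2, Pow(26, Rational(1, 2)))), Rational(-65, 8)) = Add(Rational(1431, 8), Mul(2, Pow(26, Rational(1, 2))))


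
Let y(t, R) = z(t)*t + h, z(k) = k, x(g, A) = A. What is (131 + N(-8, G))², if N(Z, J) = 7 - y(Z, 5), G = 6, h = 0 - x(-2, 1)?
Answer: 5625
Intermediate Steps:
h = -1 (h = 0 - 1*1 = 0 - 1 = -1)
y(t, R) = -1 + t² (y(t, R) = t*t - 1 = t² - 1 = -1 + t²)
N(Z, J) = 8 - Z² (N(Z, J) = 7 - (-1 + Z²) = 7 + (1 - Z²) = 8 - Z²)
(131 + N(-8, G))² = (131 + (8 - 1*(-8)²))² = (131 + (8 - 1*64))² = (131 + (8 - 64))² = (131 - 56)² = 75² = 5625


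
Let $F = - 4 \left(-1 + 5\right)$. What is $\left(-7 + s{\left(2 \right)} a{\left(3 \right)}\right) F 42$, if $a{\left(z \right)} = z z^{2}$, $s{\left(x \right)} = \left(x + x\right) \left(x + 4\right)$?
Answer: $-430752$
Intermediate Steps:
$s{\left(x \right)} = 2 x \left(4 + x\right)$
$a{\left(z \right)} = z^{3}$
$F = -16$ ($F = \left(-4\right) 4 = -16$)
$\left(-7 + s{\left(2 \right)} a{\left(3 \right)}\right) F 42 = \left(-7 + 2 \cdot 2 \left(4 + 2\right) 3^{3}\right) \left(-16\right) 42 = \left(-7 + 2 \cdot 2 \cdot 6 \cdot 27\right) \left(-16\right) 42 = \left(-7 + 24 \cdot 27\right) \left(-16\right) 42 = \left(-7 + 648\right) \left(-16\right) 42 = 641 \left(-16\right) 42 = \left(-10256\right) 42 = -430752$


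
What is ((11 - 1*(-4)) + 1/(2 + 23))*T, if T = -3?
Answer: -1128/25 ≈ -45.120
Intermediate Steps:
((11 - 1*(-4)) + 1/(2 + 23))*T = ((11 - 1*(-4)) + 1/(2 + 23))*(-3) = ((11 + 4) + 1/25)*(-3) = (15 + 1/25)*(-3) = (376/25)*(-3) = -1128/25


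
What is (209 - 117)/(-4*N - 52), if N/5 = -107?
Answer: 23/522 ≈ 0.044061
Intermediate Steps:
N = -535 (N = 5*(-107) = -535)
(209 - 117)/(-4*N - 52) = (209 - 117)/(-4*(-535) - 52) = 92/(2140 - 52) = 92/2088 = 92*(1/2088) = 23/522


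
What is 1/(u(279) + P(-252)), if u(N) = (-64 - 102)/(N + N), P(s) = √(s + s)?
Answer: -23157/39238753 - 467046*I*√14/39238753 ≈ -0.00059016 - 0.044536*I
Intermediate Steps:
P(s) = √2*√s (P(s) = √(2*s) = √2*√s)
u(N) = -83/N (u(N) = -166*1/(2*N) = -83/N)
1/(u(279) + P(-252)) = 1/(-83/279 + √2*√(-252)) = 1/(-83*1/279 + √2*(6*I*√7)) = 1/(-83/279 + 6*I*√14)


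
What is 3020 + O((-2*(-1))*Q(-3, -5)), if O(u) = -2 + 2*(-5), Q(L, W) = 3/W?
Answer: 3008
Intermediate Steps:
O(u) = -12 (O(u) = -2 - 10 = -12)
3020 + O((-2*(-1))*Q(-3, -5)) = 3020 - 12 = 3008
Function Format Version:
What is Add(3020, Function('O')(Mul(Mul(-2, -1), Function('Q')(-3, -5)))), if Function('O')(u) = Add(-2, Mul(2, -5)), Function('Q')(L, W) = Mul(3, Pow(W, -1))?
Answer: 3008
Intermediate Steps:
Function('O')(u) = -12 (Function('O')(u) = Add(-2, -10) = -12)
Add(3020, Function('O')(Mul(Mul(-2, -1), Function('Q')(-3, -5)))) = Add(3020, -12) = 3008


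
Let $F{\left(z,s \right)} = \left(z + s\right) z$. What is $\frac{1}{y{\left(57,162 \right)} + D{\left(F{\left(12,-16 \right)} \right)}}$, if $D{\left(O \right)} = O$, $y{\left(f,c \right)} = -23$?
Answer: $- \frac{1}{71} \approx -0.014085$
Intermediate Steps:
$F{\left(z,s \right)} = z \left(s + z\right)$ ($F{\left(z,s \right)} = \left(s + z\right) z = z \left(s + z\right)$)
$\frac{1}{y{\left(57,162 \right)} + D{\left(F{\left(12,-16 \right)} \right)}} = \frac{1}{-23 + 12 \left(-16 + 12\right)} = \frac{1}{-23 + 12 \left(-4\right)} = \frac{1}{-23 - 48} = \frac{1}{-71} = - \frac{1}{71}$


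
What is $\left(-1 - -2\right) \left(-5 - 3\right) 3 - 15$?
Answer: $-39$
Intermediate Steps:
$\left(-1 - -2\right) \left(-5 - 3\right) 3 - 15 = \left(-1 + 2\right) \left(\left(-8\right) 3\right) - 15 = 1 \left(-24\right) - 15 = -24 - 15 = -39$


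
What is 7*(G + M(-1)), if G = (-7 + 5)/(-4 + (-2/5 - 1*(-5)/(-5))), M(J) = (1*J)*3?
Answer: -497/27 ≈ -18.407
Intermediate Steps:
M(J) = 3*J (M(J) = J*3 = 3*J)
G = 10/27 (G = -2/(-4 + (-2*⅕ + 5*(-⅕))) = -2/(-4 + (-⅖ - 1)) = -2/(-4 - 7/5) = -2/(-27/5) = -2*(-5/27) = 10/27 ≈ 0.37037)
7*(G + M(-1)) = 7*(10/27 + 3*(-1)) = 7*(10/27 - 3) = 7*(-71/27) = -497/27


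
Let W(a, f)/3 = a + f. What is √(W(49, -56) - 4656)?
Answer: I*√4677 ≈ 68.389*I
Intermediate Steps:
W(a, f) = 3*a + 3*f (W(a, f) = 3*(a + f) = 3*a + 3*f)
√(W(49, -56) - 4656) = √((3*49 + 3*(-56)) - 4656) = √((147 - 168) - 4656) = √(-21 - 4656) = √(-4677) = I*√4677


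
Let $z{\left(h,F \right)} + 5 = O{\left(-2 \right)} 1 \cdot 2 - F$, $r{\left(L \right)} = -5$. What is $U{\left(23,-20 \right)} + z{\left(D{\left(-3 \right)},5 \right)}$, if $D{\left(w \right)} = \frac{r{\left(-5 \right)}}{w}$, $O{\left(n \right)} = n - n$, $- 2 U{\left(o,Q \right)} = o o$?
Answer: $- \frac{549}{2} \approx -274.5$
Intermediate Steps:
$U{\left(o,Q \right)} = - \frac{o^{2}}{2}$ ($U{\left(o,Q \right)} = - \frac{o o}{2} = - \frac{o^{2}}{2}$)
$O{\left(n \right)} = 0$
$D{\left(w \right)} = - \frac{5}{w}$
$z{\left(h,F \right)} = -5 - F$ ($z{\left(h,F \right)} = -5 - \left(F - 0 \cdot 1 \cdot 2\right) = -5 + \left(0 \cdot 2 - F\right) = -5 + \left(0 - F\right) = -5 - F$)
$U{\left(23,-20 \right)} + z{\left(D{\left(-3 \right)},5 \right)} = - \frac{23^{2}}{2} - 10 = \left(- \frac{1}{2}\right) 529 - 10 = - \frac{529}{2} - 10 = - \frac{549}{2}$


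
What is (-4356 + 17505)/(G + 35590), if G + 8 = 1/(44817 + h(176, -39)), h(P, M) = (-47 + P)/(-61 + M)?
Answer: 58928177079/159463259422 ≈ 0.36954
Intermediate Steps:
h(P, M) = (-47 + P)/(-61 + M)
G = -35852468/4481571 (G = -8 + 1/(44817 + (-47 + 176)/(-61 - 39)) = -8 + 1/(44817 + 129/(-100)) = -8 + 1/(44817 - 1/100*129) = -8 + 1/(44817 - 129/100) = -8 + 1/(4481571/100) = -8 + 100/4481571 = -35852468/4481571 ≈ -8.0000)
(-4356 + 17505)/(G + 35590) = (-4356 + 17505)/(-35852468/4481571 + 35590) = 13149/(159463259422/4481571) = 13149*(4481571/159463259422) = 58928177079/159463259422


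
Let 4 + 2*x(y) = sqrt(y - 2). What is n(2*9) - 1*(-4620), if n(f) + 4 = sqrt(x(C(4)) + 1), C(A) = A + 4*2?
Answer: 4616 + sqrt(-4 + 2*sqrt(10))/2 ≈ 4616.8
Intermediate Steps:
C(A) = 8 + A (C(A) = A + 8 = 8 + A)
x(y) = -2 + sqrt(-2 + y)/2 (x(y) = -2 + sqrt(y - 2)/2 = -2 + sqrt(-2 + y)/2)
n(f) = -4 + sqrt(-1 + sqrt(10)/2) (n(f) = -4 + sqrt((-2 + sqrt(-2 + (8 + 4))/2) + 1) = -4 + sqrt((-2 + sqrt(-2 + 12)/2) + 1) = -4 + sqrt((-2 + sqrt(10)/2) + 1) = -4 + sqrt(-1 + sqrt(10)/2))
n(2*9) - 1*(-4620) = (-4 + sqrt(-4 + 2*sqrt(10))/2) - 1*(-4620) = (-4 + sqrt(-4 + 2*sqrt(10))/2) + 4620 = 4616 + sqrt(-4 + 2*sqrt(10))/2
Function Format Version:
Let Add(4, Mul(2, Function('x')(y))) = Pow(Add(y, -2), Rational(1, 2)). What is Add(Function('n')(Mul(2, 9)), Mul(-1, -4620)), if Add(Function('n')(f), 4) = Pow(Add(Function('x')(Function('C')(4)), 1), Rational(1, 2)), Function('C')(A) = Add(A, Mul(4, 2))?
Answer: Add(4616, Mul(Rational(1, 2), Pow(Add(-4, Mul(2, Pow(10, Rational(1, 2)))), Rational(1, 2)))) ≈ 4616.8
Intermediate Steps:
Function('C')(A) = Add(8, A) (Function('C')(A) = Add(A, 8) = Add(8, A))
Function('x')(y) = Add(-2, Mul(Rational(1, 2), Pow(Add(-2, y), Rational(1, 2)))) (Function('x')(y) = Add(-2, Mul(Rational(1, 2), Pow(Add(y, -2), Rational(1, 2)))) = Add(-2, Mul(Rational(1, 2), Pow(Add(-2, y), Rational(1, 2)))))
Function('n')(f) = Add(-4, Pow(Add(-1, Mul(Rational(1, 2), Pow(10, Rational(1, 2)))), Rational(1, 2))) (Function('n')(f) = Add(-4, Pow(Add(Add(-2, Mul(Rational(1, 2), Pow(Add(-2, Add(8, 4)), Rational(1, 2)))), 1), Rational(1, 2))) = Add(-4, Pow(Add(Add(-2, Mul(Rational(1, 2), Pow(Add(-2, 12), Rational(1, 2)))), 1), Rational(1, 2))) = Add(-4, Pow(Add(Add(-2, Mul(Rational(1, 2), Pow(10, Rational(1, 2)))), 1), Rational(1, 2))) = Add(-4, Pow(Add(-1, Mul(Rational(1, 2), Pow(10, Rational(1, 2)))), Rational(1, 2))))
Add(Function('n')(Mul(2, 9)), Mul(-1, -4620)) = Add(Add(-4, Mul(Rational(1, 2), Pow(Add(-4, Mul(2, Pow(10, Rational(1, 2)))), Rational(1, 2)))), Mul(-1, -4620)) = Add(Add(-4, Mul(Rational(1, 2), Pow(Add(-4, Mul(2, Pow(10, Rational(1, 2)))), Rational(1, 2)))), 4620) = Add(4616, Mul(Rational(1, 2), Pow(Add(-4, Mul(2, Pow(10, Rational(1, 2)))), Rational(1, 2))))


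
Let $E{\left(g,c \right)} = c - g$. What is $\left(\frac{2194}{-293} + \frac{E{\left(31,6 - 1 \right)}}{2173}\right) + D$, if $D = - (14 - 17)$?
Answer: $- \frac{2865113}{636689} \approx -4.5$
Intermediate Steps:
$D = 3$ ($D = \left(-1\right) \left(-3\right) = 3$)
$\left(\frac{2194}{-293} + \frac{E{\left(31,6 - 1 \right)}}{2173}\right) + D = \left(\frac{2194}{-293} + \frac{\left(6 - 1\right) - 31}{2173}\right) + 3 = \left(2194 \left(- \frac{1}{293}\right) + \left(\left(6 - 1\right) - 31\right) \frac{1}{2173}\right) + 3 = \left(- \frac{2194}{293} + \left(5 - 31\right) \frac{1}{2173}\right) + 3 = \left(- \frac{2194}{293} - \frac{26}{2173}\right) + 3 = - \frac{4775180}{636689} + 3 = - \frac{2865113}{636689}$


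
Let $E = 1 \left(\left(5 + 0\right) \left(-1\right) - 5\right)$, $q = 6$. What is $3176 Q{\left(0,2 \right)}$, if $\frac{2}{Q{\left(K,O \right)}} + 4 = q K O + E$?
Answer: $- \frac{3176}{7} \approx -453.71$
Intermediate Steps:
$E = -10$ ($E = 1 \left(5 \left(-1\right) - 5\right) = 1 \left(-5 - 5\right) = 1 \left(-10\right) = -10$)
$Q{\left(K,O \right)} = \frac{2}{-14 + 6 K O}$ ($Q{\left(K,O \right)} = \frac{2}{-4 + \left(6 K O - 10\right)} = \frac{2}{-4 + \left(-10 + 6 K O\right)} = \frac{2}{-14 + 6 K O}$)
$3176 Q{\left(0,2 \right)} = \frac{3176}{-7 + 3 \cdot 0 \cdot 2} = \frac{3176}{-7 + 0} = \frac{3176}{-7} = 3176 \left(- \frac{1}{7}\right) = - \frac{3176}{7}$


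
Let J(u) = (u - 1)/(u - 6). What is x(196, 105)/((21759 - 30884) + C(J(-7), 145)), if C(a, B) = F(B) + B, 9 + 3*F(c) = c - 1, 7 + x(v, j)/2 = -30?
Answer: 74/8935 ≈ 0.0082820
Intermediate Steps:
x(v, j) = -74 (x(v, j) = -14 + 2*(-30) = -14 - 60 = -74)
F(c) = -10/3 + c/3 (F(c) = -3 + (c - 1)/3 = -3 + (-1 + c)/3 = -3 + (-⅓ + c/3) = -10/3 + c/3)
J(u) = (-1 + u)/(-6 + u)
C(a, B) = -10/3 + 4*B/3 (C(a, B) = (-10/3 + B/3) + B = -10/3 + 4*B/3)
x(196, 105)/((21759 - 30884) + C(J(-7), 145)) = -74/((21759 - 30884) + (-10/3 + (4/3)*145)) = -74/(-9125 + (-10/3 + 580/3)) = -74/(-9125 + 190) = -74/(-8935) = -74*(-1/8935) = 74/8935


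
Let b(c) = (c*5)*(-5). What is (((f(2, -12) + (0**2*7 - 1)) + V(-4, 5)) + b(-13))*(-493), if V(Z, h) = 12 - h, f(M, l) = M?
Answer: -164169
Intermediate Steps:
b(c) = -25*c (b(c) = (5*c)*(-5) = -25*c)
(((f(2, -12) + (0**2*7 - 1)) + V(-4, 5)) + b(-13))*(-493) = (((2 + (0**2*7 - 1)) + (12 - 1*5)) - 25*(-13))*(-493) = (((2 + (0*7 - 1)) + (12 - 5)) + 325)*(-493) = (((2 + (0 - 1)) + 7) + 325)*(-493) = (((2 - 1) + 7) + 325)*(-493) = ((1 + 7) + 325)*(-493) = (8 + 325)*(-493) = 333*(-493) = -164169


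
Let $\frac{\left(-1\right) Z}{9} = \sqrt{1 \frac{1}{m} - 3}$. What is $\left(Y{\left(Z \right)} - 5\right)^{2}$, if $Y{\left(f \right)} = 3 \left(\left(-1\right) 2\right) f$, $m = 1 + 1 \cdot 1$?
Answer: $\left(5 - 27 i \sqrt{10}\right)^{2} \approx -7265.0 - 853.81 i$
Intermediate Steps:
$m = 2$ ($m = 1 + 1 = 2$)
$Z = - \frac{9 i \sqrt{10}}{2}$ ($Z = - 9 \sqrt{1 \cdot \frac{1}{2} - 3} = - 9 \sqrt{\frac{1}{2} - 3} = - 9 \sqrt{- \frac{5}{2}} = - 9 \frac{i \sqrt{10}}{2} = - \frac{9 i \sqrt{10}}{2} \approx - 14.23 i$)
$Y{\left(f \right)} = - 6 f$ ($Y{\left(f \right)} = 3 \left(-2\right) f = - 6 f$)
$\left(Y{\left(Z \right)} - 5\right)^{2} = \left(- 6 \left(- \frac{9 i \sqrt{10}}{2}\right) - 5\right)^{2} = \left(27 i \sqrt{10} - 5\right)^{2} = \left(-5 + 27 i \sqrt{10}\right)^{2}$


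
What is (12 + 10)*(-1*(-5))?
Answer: 110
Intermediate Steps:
(12 + 10)*(-1*(-5)) = 22*5 = 110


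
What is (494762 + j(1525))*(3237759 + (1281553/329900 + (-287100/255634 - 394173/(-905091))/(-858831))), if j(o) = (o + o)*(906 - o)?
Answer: -4106985397581019989267478257640293/910475771417830188175 ≈ -4.5108e+12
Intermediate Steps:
j(o) = 2*o*(906 - o) (j(o) = (2*o)*(906 - o) = 2*o*(906 - o))
(494762 + j(1525))*(3237759 + (1281553/329900 + (-287100/255634 - 394173/(-905091))/(-858831))) = (494762 + 2*1525*(906 - 1*1525))*(3237759 + (1281553/329900 + (-287100/255634 - 394173/(-905091))/(-858831))) = (494762 + 2*1525*(906 - 1525))*(3237759 + (1281553*(1/329900) + (-287100*1/255634 - 394173*(-1/905091))*(-1/858831))) = (494762 + 2*1525*(-619))*(3237759 + (1281553/329900 + (-143550/127817 + 131391/301697)*(-1/858831))) = (494762 - 1887950)*(3237759 + (1281553/329900 - 26514600903/38562005449*(-1/858831))) = -1393188*(3237759 + (1281553/329900 + 8838200301/11039415233923373)) = -1393188*(3237759 + 14147598627002479738169/3641903085671320752700) = -1393188*11791618640358716811420937469/3641903085671320752700 = -4106985397581019989267478257640293/910475771417830188175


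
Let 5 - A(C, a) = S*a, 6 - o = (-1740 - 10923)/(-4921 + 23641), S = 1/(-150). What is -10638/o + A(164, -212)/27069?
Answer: -4991306632933/3132560025 ≈ -1593.4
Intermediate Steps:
S = -1/150 ≈ -0.0066667
o = 13887/2080 (o = 6 - (-1740 - 10923)/(-4921 + 23641) = 6 - (-12663)/18720 = 6 - 1*(-1407/2080) = 6 + 1407/2080 = 13887/2080 ≈ 6.6764)
A(C, a) = 5 + a/150 (A(C, a) = 5 - (-1)*a/150 = 5 + a/150)
-10638/o + A(164, -212)/27069 = -10638/13887/2080 + (5 + (1/150)*(-212))/27069 = -10638*2080/13887 + (5 - 106/75)*(1/27069) = -2458560/1543 + (269/75)*(1/27069) = -2458560/1543 + 269/2030175 = -4991306632933/3132560025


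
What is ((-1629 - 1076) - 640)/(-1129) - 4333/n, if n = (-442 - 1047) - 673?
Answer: 12123847/2440898 ≈ 4.9670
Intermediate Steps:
n = -2162 (n = -1489 - 673 = -2162)
((-1629 - 1076) - 640)/(-1129) - 4333/n = ((-1629 - 1076) - 640)/(-1129) - 4333/(-2162) = (-2705 - 640)*(-1/1129) - 4333*(-1/2162) = -3345*(-1/1129) + 4333/2162 = 3345/1129 + 4333/2162 = 12123847/2440898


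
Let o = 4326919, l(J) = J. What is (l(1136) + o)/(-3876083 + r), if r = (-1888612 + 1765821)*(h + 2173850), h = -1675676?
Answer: -4328055/61175159717 ≈ -7.0749e-5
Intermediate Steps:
r = -61171283634 (r = (-1888612 + 1765821)*(-1675676 + 2173850) = -122791*498174 = -61171283634)
(l(1136) + o)/(-3876083 + r) = (1136 + 4326919)/(-3876083 - 61171283634) = 4328055/(-61175159717) = 4328055*(-1/61175159717) = -4328055/61175159717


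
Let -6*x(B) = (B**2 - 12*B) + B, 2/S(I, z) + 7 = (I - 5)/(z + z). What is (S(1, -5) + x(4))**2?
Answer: 2304/121 ≈ 19.041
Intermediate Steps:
S(I, z) = 2/(-7 + (-5 + I)/(2*z)) (S(I, z) = 2/(-7 + (I - 5)/(z + z)) = 2/(-7 + (-5 + I)/((2*z))) = 2/(-7 + (-5 + I)*(1/(2*z))) = 2/(-7 + (-5 + I)/(2*z)))
x(B) = -B**2/6 + 11*B/6 (x(B) = -((B**2 - 12*B) + B)/6 = -(B**2 - 11*B)/6 = -B**2/6 + 11*B/6)
(S(1, -5) + x(4))**2 = (-4*(-5)/(5 - 1*1 + 14*(-5)) + (1/6)*4*(11 - 1*4))**2 = (-4*(-5)/(5 - 1 - 70) + (1/6)*4*(11 - 4))**2 = (-4*(-5)/(-66) + (1/6)*4*7)**2 = (-4*(-5)*(-1/66) + 14/3)**2 = (-10/33 + 14/3)**2 = (48/11)**2 = 2304/121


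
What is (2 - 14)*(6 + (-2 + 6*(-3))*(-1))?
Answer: -312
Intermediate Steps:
(2 - 14)*(6 + (-2 + 6*(-3))*(-1)) = -12*(6 + (-2 - 18)*(-1)) = -12*(6 - 20*(-1)) = -12*(6 + 20) = -12*26 = -312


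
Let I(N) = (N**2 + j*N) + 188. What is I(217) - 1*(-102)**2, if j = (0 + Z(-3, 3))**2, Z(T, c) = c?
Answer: 38826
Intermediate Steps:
j = 9 (j = (0 + 3)**2 = 3**2 = 9)
I(N) = 188 + N**2 + 9*N (I(N) = (N**2 + 9*N) + 188 = 188 + N**2 + 9*N)
I(217) - 1*(-102)**2 = (188 + 217**2 + 9*217) - 1*(-102)**2 = (188 + 47089 + 1953) - 1*10404 = 49230 - 10404 = 38826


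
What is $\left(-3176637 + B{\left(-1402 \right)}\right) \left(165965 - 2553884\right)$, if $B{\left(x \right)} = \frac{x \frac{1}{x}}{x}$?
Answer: $\frac{10634943693848925}{1402} \approx 7.5855 \cdot 10^{12}$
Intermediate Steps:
$B{\left(x \right)} = \frac{1}{x}$ ($B{\left(x \right)} = 1 \frac{1}{x} = \frac{1}{x}$)
$\left(-3176637 + B{\left(-1402 \right)}\right) \left(165965 - 2553884\right) = \left(-3176637 + \frac{1}{-1402}\right) \left(165965 - 2553884\right) = \left(-3176637 - \frac{1}{1402}\right) \left(-2387919\right) = \left(- \frac{4453645075}{1402}\right) \left(-2387919\right) = \frac{10634943693848925}{1402}$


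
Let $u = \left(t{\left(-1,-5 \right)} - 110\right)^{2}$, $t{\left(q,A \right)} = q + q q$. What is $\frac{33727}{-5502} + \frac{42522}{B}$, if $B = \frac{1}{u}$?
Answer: $\frac{2830868098673}{5502} \approx 5.1452 \cdot 10^{8}$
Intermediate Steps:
$t{\left(q,A \right)} = q + q^{2}$
$u = 12100$ ($u = \left(- (1 - 1) - 110\right)^{2} = \left(\left(-1\right) 0 - 110\right)^{2} = \left(0 - 110\right)^{2} = \left(-110\right)^{2} = 12100$)
$B = \frac{1}{12100} \approx 8.2645 \cdot 10^{-5}$
$\frac{33727}{-5502} + \frac{42522}{B} = \frac{33727}{-5502} + 42522 \frac{1}{\frac{1}{12100}} = 33727 \left(- \frac{1}{5502}\right) + 42522 \cdot 12100 = - \frac{33727}{5502} + 514516200 = \frac{2830868098673}{5502}$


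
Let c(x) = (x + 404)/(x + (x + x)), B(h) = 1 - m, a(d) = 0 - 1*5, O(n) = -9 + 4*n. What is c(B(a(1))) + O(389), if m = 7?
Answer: 13724/9 ≈ 1524.9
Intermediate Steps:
a(d) = -5 (a(d) = 0 - 5 = -5)
B(h) = -6 (B(h) = 1 - 1*7 = 1 - 7 = -6)
c(x) = (404 + x)/(3*x) (c(x) = (404 + x)/(x + 2*x) = (404 + x)/((3*x)) = (404 + x)*(1/(3*x)) = (404 + x)/(3*x))
c(B(a(1))) + O(389) = (⅓)*(404 - 6)/(-6) + (-9 + 4*389) = (⅓)*(-⅙)*398 + (-9 + 1556) = -199/9 + 1547 = 13724/9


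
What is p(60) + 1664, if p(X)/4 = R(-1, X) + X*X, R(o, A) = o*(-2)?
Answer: 16072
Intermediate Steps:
R(o, A) = -2*o
p(X) = 8 + 4*X² (p(X) = 4*(-2*(-1) + X*X) = 4*(2 + X²) = 8 + 4*X²)
p(60) + 1664 = (8 + 4*60²) + 1664 = (8 + 4*3600) + 1664 = (8 + 14400) + 1664 = 14408 + 1664 = 16072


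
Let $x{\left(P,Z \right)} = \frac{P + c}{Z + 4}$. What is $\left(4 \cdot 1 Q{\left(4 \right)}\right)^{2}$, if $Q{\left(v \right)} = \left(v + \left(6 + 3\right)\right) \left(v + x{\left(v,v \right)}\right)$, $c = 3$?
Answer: $\frac{257049}{4} \approx 64262.0$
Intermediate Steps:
$x{\left(P,Z \right)} = \frac{3 + P}{4 + Z}$ ($x{\left(P,Z \right)} = \frac{P + 3}{Z + 4} = \frac{3 + P}{4 + Z}$)
$Q{\left(v \right)} = \left(9 + v\right) \left(v + \frac{3 + v}{4 + v}\right)$ ($Q{\left(v \right)} = \left(v + \left(6 + 3\right)\right) \left(v + \frac{3 + v}{4 + v}\right) = \left(v + 9\right) \left(v + \frac{3 + v}{4 + v}\right) = \left(9 + v\right) \left(v + \frac{3 + v}{4 + v}\right)$)
$\left(4 \cdot 1 Q{\left(4 \right)}\right)^{2} = \left(4 \cdot 1 \frac{27 + 4^{3} + 14 \cdot 4^{2} + 48 \cdot 4}{4 + 4}\right)^{2} = \left(4 \frac{27 + 64 + 14 \cdot 16 + 192}{8}\right)^{2} = \left(4 \frac{27 + 64 + 224 + 192}{8}\right)^{2} = \left(4 \cdot \frac{1}{8} \cdot 507\right)^{2} = \left(4 \cdot \frac{507}{8}\right)^{2} = \left(\frac{507}{2}\right)^{2} = \frac{257049}{4}$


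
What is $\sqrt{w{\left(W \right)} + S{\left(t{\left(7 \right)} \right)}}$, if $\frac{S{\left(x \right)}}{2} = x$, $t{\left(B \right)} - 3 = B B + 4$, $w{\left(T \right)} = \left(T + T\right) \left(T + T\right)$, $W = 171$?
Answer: $2 \sqrt{29269} \approx 342.16$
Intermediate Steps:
$w{\left(T \right)} = 4 T^{2}$ ($w{\left(T \right)} = 2 T 2 T = 4 T^{2}$)
$t{\left(B \right)} = 7 + B^{2}$ ($t{\left(B \right)} = 3 + \left(B B + 4\right) = 3 + \left(B^{2} + 4\right) = 3 + \left(4 + B^{2}\right) = 7 + B^{2}$)
$S{\left(x \right)} = 2 x$
$\sqrt{w{\left(W \right)} + S{\left(t{\left(7 \right)} \right)}} = \sqrt{4 \cdot 171^{2} + 2 \left(7 + 7^{2}\right)} = \sqrt{4 \cdot 29241 + 2 \left(7 + 49\right)} = \sqrt{116964 + 2 \cdot 56} = \sqrt{116964 + 112} = \sqrt{117076} = 2 \sqrt{29269}$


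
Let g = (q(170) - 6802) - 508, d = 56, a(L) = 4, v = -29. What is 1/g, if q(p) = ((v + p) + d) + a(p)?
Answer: -1/7109 ≈ -0.00014067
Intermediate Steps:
q(p) = 31 + p (q(p) = ((-29 + p) + 56) + 4 = (27 + p) + 4 = 31 + p)
g = -7109 (g = ((31 + 170) - 6802) - 508 = (201 - 6802) - 508 = -6601 - 508 = -7109)
1/g = 1/(-7109) = -1/7109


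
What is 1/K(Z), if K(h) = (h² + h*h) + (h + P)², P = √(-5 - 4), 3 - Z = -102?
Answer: 1837/60764292 - 35*I/60764292 ≈ 3.0232e-5 - 5.76e-7*I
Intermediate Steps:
Z = 105 (Z = 3 - 1*(-102) = 3 + 102 = 105)
P = 3*I (P = √(-9) = 3*I ≈ 3.0*I)
K(h) = (h + 3*I)² + 2*h² (K(h) = (h² + h*h) + (h + 3*I)² = (h² + h²) + (h + 3*I)² = 2*h² + (h + 3*I)² = (h + 3*I)² + 2*h²)
1/K(Z) = 1/((105 + 3*I)² + 2*105²) = 1/((105 + 3*I)² + 2*11025) = 1/((105 + 3*I)² + 22050) = 1/(22050 + (105 + 3*I)²)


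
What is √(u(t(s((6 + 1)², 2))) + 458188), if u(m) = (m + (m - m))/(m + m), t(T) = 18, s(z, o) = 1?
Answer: √1832754/2 ≈ 676.90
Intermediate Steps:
u(m) = ½ (u(m) = (m + 0)/((2*m)) = m*(1/(2*m)) = ½)
√(u(t(s((6 + 1)², 2))) + 458188) = √(½ + 458188) = √(916377/2) = √1832754/2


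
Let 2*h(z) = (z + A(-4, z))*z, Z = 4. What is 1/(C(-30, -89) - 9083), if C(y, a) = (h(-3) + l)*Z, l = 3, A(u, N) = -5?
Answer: -1/9023 ≈ -0.00011083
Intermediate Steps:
h(z) = z*(-5 + z)/2 (h(z) = ((z - 5)*z)/2 = ((-5 + z)*z)/2 = (z*(-5 + z))/2 = z*(-5 + z)/2)
C(y, a) = 60 (C(y, a) = ((1/2)*(-3)*(-5 - 3) + 3)*4 = ((1/2)*(-3)*(-8) + 3)*4 = (12 + 3)*4 = 15*4 = 60)
1/(C(-30, -89) - 9083) = 1/(60 - 9083) = 1/(-9023) = -1/9023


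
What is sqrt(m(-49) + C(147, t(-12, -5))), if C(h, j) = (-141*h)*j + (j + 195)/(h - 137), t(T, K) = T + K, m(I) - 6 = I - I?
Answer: sqrt(8809570)/5 ≈ 593.62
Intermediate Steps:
m(I) = 6 (m(I) = 6 + (I - I) = 6 + 0 = 6)
t(T, K) = K + T
C(h, j) = (195 + j)/(-137 + h) - 141*h*j (C(h, j) = -141*h*j + (195 + j)/(-137 + h) = (195 + j)/(-137 + h) - 141*h*j)
sqrt(m(-49) + C(147, t(-12, -5))) = sqrt(6 + (195 + (-5 - 12) - 141*(-5 - 12)*147**2 + 19317*147*(-5 - 12))/(-137 + 147)) = sqrt(6 + (195 - 17 - 141*(-17)*21609 + 19317*147*(-17))/10) = sqrt(6 + (195 - 17 + 51796773 - 48273183)/10) = sqrt(6 + (1/10)*3523768) = sqrt(6 + 1761884/5) = sqrt(1761914/5) = sqrt(8809570)/5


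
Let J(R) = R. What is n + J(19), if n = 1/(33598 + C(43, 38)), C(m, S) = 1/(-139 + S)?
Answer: 64474644/3393397 ≈ 19.000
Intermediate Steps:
n = 101/3393397 (n = 1/(33598 + 1/(-139 + 38)) = 1/(33598 + 1/(-101)) = 1/(33598 - 1/101) = 1/(3393397/101) = 101/3393397 ≈ 2.9764e-5)
n + J(19) = 101/3393397 + 19 = 64474644/3393397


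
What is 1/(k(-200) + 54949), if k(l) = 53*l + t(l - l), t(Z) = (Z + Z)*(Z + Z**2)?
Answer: 1/44349 ≈ 2.2548e-5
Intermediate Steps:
t(Z) = 2*Z*(Z + Z**2) (t(Z) = (2*Z)*(Z + Z**2) = 2*Z*(Z + Z**2))
k(l) = 53*l (k(l) = 53*l + 2*(l - l)**2*(1 + (l - l)) = 53*l + 2*0**2*(1 + 0) = 53*l + 2*0*1 = 53*l + 0 = 53*l)
1/(k(-200) + 54949) = 1/(53*(-200) + 54949) = 1/(-10600 + 54949) = 1/44349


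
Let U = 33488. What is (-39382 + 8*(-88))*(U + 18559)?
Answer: -2086356042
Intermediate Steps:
(-39382 + 8*(-88))*(U + 18559) = (-39382 + 8*(-88))*(33488 + 18559) = (-39382 - 704)*52047 = -40086*52047 = -2086356042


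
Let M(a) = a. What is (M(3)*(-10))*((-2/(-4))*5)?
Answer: -75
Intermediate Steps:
(M(3)*(-10))*((-2/(-4))*5) = (3*(-10))*((-2/(-4))*5) = -30*(-¼*(-2))*5 = -15*5 = -30*5/2 = -75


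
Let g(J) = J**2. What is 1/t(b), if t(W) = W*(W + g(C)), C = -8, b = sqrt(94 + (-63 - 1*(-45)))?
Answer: -1/4020 + 8*sqrt(19)/19095 ≈ 0.0015774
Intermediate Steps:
b = 2*sqrt(19) (b = sqrt(94 + (-63 + 45)) = sqrt(94 - 18) = sqrt(76) = 2*sqrt(19) ≈ 8.7178)
t(W) = W*(64 + W) (t(W) = W*(W + (-8)**2) = W*(W + 64) = W*(64 + W))
1/t(b) = 1/((2*sqrt(19))*(64 + 2*sqrt(19))) = 1/(2*sqrt(19)*(64 + 2*sqrt(19))) = sqrt(19)/(38*(64 + 2*sqrt(19)))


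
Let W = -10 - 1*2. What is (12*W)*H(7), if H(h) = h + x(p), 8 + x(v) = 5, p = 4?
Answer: -576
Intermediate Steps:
x(v) = -3 (x(v) = -8 + 5 = -3)
W = -12 (W = -10 - 2 = -12)
H(h) = -3 + h (H(h) = h - 3 = -3 + h)
(12*W)*H(7) = (12*(-12))*(-3 + 7) = -144*4 = -576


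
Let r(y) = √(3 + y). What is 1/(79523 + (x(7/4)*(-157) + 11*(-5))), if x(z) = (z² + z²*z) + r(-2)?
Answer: 64/4991281 ≈ 1.2822e-5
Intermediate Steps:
x(z) = 1 + z² + z³ (x(z) = (z² + z²*z) + √(3 - 2) = (z² + z³) + √1 = (z² + z³) + 1 = 1 + z² + z³)
1/(79523 + (x(7/4)*(-157) + 11*(-5))) = 1/(79523 + ((1 + (7/4)² + (7/4)³)*(-157) + 11*(-5))) = 1/(79523 + ((1 + (7*(¼))² + (7*(¼))³)*(-157) - 55)) = 1/(79523 + ((1 + (7/4)² + (7/4)³)*(-157) - 55)) = 1/(79523 + ((1 + 49/16 + 343/64)*(-157) - 55)) = 1/(79523 + ((603/64)*(-157) - 55)) = 1/(79523 + (-94671/64 - 55)) = 1/(79523 - 98191/64) = 1/(4991281/64) = 64/4991281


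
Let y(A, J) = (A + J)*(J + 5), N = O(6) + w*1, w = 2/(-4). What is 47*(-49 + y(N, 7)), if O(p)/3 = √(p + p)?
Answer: 1363 + 3384*√3 ≈ 7224.3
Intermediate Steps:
O(p) = 3*√2*√p (O(p) = 3*√(p + p) = 3*√(2*p) = 3*(√2*√p) = 3*√2*√p)
w = -½ (w = 2*(-¼) = -½ ≈ -0.50000)
N = -½ + 6*√3 (N = 3*√2*√6 - ½*1 = 6*√3 - ½ = -½ + 6*√3 ≈ 9.8923)
y(A, J) = (5 + J)*(A + J) (y(A, J) = (A + J)*(5 + J) = (5 + J)*(A + J))
47*(-49 + y(N, 7)) = 47*(-49 + (7² + 5*(-½ + 6*√3) + 5*7 + (-½ + 6*√3)*7)) = 47*(-49 + (49 + (-5/2 + 30*√3) + 35 + (-7/2 + 42*√3))) = 47*(-49 + (78 + 72*√3)) = 47*(29 + 72*√3) = 1363 + 3384*√3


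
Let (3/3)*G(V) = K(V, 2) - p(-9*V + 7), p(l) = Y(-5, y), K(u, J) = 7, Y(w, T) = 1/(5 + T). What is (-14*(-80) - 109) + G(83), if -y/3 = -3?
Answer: 14251/14 ≈ 1017.9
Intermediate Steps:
y = 9 (y = -3*(-3) = 9)
p(l) = 1/14 (p(l) = 1/(5 + 9) = 1/14)
G(V) = 97/14 (G(V) = 7 - 1*1/14 = 7 - 1/14 = 97/14)
(-14*(-80) - 109) + G(83) = (-14*(-80) - 109) + 97/14 = (1120 - 109) + 97/14 = 1011 + 97/14 = 14251/14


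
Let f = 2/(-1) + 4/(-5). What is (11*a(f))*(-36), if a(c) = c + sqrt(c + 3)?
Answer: 5544/5 - 396*sqrt(5)/5 ≈ 931.70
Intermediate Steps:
f = -14/5 (f = 2*(-1) + 4*(-1/5) = -2 - 4/5 = -14/5 ≈ -2.8000)
a(c) = c + sqrt(3 + c)
(11*a(f))*(-36) = (11*(-14/5 + sqrt(3 - 14/5)))*(-36) = (11*(-14/5 + sqrt(1/5)))*(-36) = (11*(-14/5 + sqrt(5)/5))*(-36) = (-154/5 + 11*sqrt(5)/5)*(-36) = 5544/5 - 396*sqrt(5)/5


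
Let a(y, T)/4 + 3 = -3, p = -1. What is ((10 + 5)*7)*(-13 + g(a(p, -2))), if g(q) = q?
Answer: -3885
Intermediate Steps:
a(y, T) = -24 (a(y, T) = -12 + 4*(-3) = -12 - 12 = -24)
((10 + 5)*7)*(-13 + g(a(p, -2))) = ((10 + 5)*7)*(-13 - 24) = (15*7)*(-37) = 105*(-37) = -3885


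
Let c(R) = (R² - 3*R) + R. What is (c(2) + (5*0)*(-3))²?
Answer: 0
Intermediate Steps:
c(R) = R² - 2*R
(c(2) + (5*0)*(-3))² = (2*(-2 + 2) + (5*0)*(-3))² = (2*0 + 0*(-3))² = (0 + 0)² = 0² = 0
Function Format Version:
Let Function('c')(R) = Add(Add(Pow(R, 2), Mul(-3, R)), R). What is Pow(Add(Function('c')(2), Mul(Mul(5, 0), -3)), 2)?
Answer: 0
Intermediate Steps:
Function('c')(R) = Add(Pow(R, 2), Mul(-2, R))
Pow(Add(Function('c')(2), Mul(Mul(5, 0), -3)), 2) = Pow(Add(Mul(2, Add(-2, 2)), Mul(Mul(5, 0), -3)), 2) = Pow(Add(Mul(2, 0), Mul(0, -3)), 2) = Pow(Add(0, 0), 2) = Pow(0, 2) = 0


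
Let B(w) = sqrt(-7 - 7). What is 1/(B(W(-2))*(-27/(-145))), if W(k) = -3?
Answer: -145*I*sqrt(14)/378 ≈ -1.4353*I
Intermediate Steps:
B(w) = I*sqrt(14) (B(w) = sqrt(-14) = I*sqrt(14))
1/(B(W(-2))*(-27/(-145))) = 1/((I*sqrt(14))*(-27/(-145))) = 1/((I*sqrt(14))*(-27*(-1/145))) = 1/((I*sqrt(14))*(27/145)) = 1/(27*I*sqrt(14)/145) = -145*I*sqrt(14)/378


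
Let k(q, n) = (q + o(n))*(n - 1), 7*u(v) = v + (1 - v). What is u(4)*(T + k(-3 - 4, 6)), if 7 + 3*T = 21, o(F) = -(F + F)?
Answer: -271/21 ≈ -12.905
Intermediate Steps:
o(F) = -2*F
u(v) = 1/7 (u(v) = (v + (1 - v))/7 = (1/7)*1 = 1/7)
k(q, n) = (-1 + n)*(q - 2*n) (k(q, n) = (q - 2*n)*(n - 1) = (q - 2*n)*(-1 + n) = (-1 + n)*(q - 2*n))
T = 14/3 (T = -7/3 + (1/3)*21 = -7/3 + 7 = 14/3 ≈ 4.6667)
u(4)*(T + k(-3 - 4, 6)) = (14/3 + (-(-3 - 4) - 2*6**2 + 2*6 + 6*(-3 - 4)))/7 = (14/3 + (-1*(-7) - 2*36 + 12 + 6*(-7)))/7 = (14/3 + (7 - 72 + 12 - 42))/7 = (14/3 - 95)/7 = (1/7)*(-271/3) = -271/21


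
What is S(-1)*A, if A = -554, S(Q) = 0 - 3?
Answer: 1662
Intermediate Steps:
S(Q) = -3
S(-1)*A = -3*(-554) = 1662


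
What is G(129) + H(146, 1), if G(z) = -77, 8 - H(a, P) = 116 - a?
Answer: -39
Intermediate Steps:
H(a, P) = -108 + a (H(a, P) = 8 - (116 - a) = 8 + (-116 + a) = -108 + a)
G(129) + H(146, 1) = -77 + (-108 + 146) = -77 + 38 = -39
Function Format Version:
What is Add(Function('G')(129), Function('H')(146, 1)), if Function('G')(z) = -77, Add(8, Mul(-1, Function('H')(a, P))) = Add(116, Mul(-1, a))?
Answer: -39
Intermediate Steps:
Function('H')(a, P) = Add(-108, a) (Function('H')(a, P) = Add(8, Mul(-1, Add(116, Mul(-1, a)))) = Add(8, Add(-116, a)) = Add(-108, a))
Add(Function('G')(129), Function('H')(146, 1)) = Add(-77, Add(-108, 146)) = Add(-77, 38) = -39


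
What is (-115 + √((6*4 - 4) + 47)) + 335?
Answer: 220 + √67 ≈ 228.19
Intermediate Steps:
(-115 + √((6*4 - 4) + 47)) + 335 = (-115 + √((24 - 4) + 47)) + 335 = (-115 + √(20 + 47)) + 335 = (-115 + √67) + 335 = 220 + √67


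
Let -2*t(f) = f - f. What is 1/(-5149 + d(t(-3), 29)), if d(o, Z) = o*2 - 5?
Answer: -1/5154 ≈ -0.00019402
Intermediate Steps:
t(f) = 0 (t(f) = -(f - f)/2 = -½*0 = 0)
d(o, Z) = -5 + 2*o (d(o, Z) = 2*o - 5 = -5 + 2*o)
1/(-5149 + d(t(-3), 29)) = 1/(-5149 + (-5 + 2*0)) = 1/(-5149 + (-5 + 0)) = 1/(-5149 - 5) = 1/(-5154) = -1/5154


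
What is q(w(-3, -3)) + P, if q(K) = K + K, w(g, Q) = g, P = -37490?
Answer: -37496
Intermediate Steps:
q(K) = 2*K
q(w(-3, -3)) + P = 2*(-3) - 37490 = -6 - 37490 = -37496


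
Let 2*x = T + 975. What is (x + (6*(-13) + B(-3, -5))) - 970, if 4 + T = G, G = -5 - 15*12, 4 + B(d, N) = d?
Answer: -662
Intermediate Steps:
B(d, N) = -4 + d
G = -185 (G = -5 - 180 = -185)
T = -189 (T = -4 - 185 = -189)
x = 393 (x = (-189 + 975)/2 = (½)*786 = 393)
(x + (6*(-13) + B(-3, -5))) - 970 = (393 + (6*(-13) + (-4 - 3))) - 970 = (393 + (-78 - 7)) - 970 = (393 - 85) - 970 = 308 - 970 = -662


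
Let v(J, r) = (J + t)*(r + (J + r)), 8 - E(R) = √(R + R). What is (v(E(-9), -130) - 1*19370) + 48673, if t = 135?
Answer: -6751 + 327*I*√2 ≈ -6751.0 + 462.45*I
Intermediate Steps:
E(R) = 8 - √2*√R (E(R) = 8 - √(R + R) = 8 - √(2*R) = 8 - √2*√R)
v(J, r) = (135 + J)*(J + 2*r) (v(J, r) = (J + 135)*(r + (J + r)) = (135 + J)*(J + 2*r))
(v(E(-9), -130) - 1*19370) + 48673 = (((8 - √2*√(-9))² + 135*(8 - √2*√(-9)) + 270*(-130) + 2*(8 - √2*√(-9))*(-130)) - 1*19370) + 48673 = (((8 - √2*3*I)² + 135*(8 - √2*3*I) - 35100 + 2*(8 - √2*3*I)*(-130)) - 19370) + 48673 = (((8 - 3*I*√2)² + 135*(8 - 3*I*√2) - 35100 + 2*(8 - 3*I*√2)*(-130)) - 19370) + 48673 = (((8 - 3*I*√2)² + (1080 - 405*I*√2) - 35100 + (-2080 + 780*I*√2)) - 19370) + 48673 = ((-36100 + (8 - 3*I*√2)² + 375*I*√2) - 19370) + 48673 = (-55470 + (8 - 3*I*√2)² + 375*I*√2) + 48673 = -6797 + (8 - 3*I*√2)² + 375*I*√2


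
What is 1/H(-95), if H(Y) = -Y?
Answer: 1/95 ≈ 0.010526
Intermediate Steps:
1/H(-95) = 1/(-1*(-95)) = 1/95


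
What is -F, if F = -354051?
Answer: 354051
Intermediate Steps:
-F = -1*(-354051) = 354051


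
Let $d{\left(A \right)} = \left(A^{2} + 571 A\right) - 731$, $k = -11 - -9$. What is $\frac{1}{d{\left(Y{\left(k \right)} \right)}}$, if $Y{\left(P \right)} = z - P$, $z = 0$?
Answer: $\frac{1}{415} \approx 0.0024096$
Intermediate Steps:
$k = -2$ ($k = -11 + 9 = -2$)
$Y{\left(P \right)} = - P$ ($Y{\left(P \right)} = 0 - P = - P$)
$d{\left(A \right)} = -731 + A^{2} + 571 A$
$\frac{1}{d{\left(Y{\left(k \right)} \right)}} = \frac{1}{-731 + \left(\left(-1\right) \left(-2\right)\right)^{2} + 571 \left(\left(-1\right) \left(-2\right)\right)} = \frac{1}{-731 + 2^{2} + 571 \cdot 2} = \frac{1}{-731 + 4 + 1142} = \frac{1}{415}$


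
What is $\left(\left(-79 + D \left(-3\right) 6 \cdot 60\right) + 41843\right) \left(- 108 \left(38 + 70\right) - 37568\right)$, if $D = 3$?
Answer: $-1896613568$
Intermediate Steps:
$\left(\left(-79 + D \left(-3\right) 6 \cdot 60\right) + 41843\right) \left(- 108 \left(38 + 70\right) - 37568\right) = \left(\left(-79 + 3 \left(-3\right) 6 \cdot 60\right) + 41843\right) \left(- 108 \left(38 + 70\right) - 37568\right) = \left(\left(-79 + \left(-9\right) 6 \cdot 60\right) + 41843\right) \left(\left(-108\right) 108 - 37568\right) = \left(\left(-79 - 3240\right) + 41843\right) \left(-11664 - 37568\right) = \left(\left(-79 - 3240\right) + 41843\right) \left(-49232\right) = \left(-3319 + 41843\right) \left(-49232\right) = 38524 \left(-49232\right) = -1896613568$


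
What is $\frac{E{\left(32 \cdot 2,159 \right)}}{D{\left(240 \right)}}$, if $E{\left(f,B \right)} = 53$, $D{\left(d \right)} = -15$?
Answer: $- \frac{53}{15} \approx -3.5333$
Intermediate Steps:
$\frac{E{\left(32 \cdot 2,159 \right)}}{D{\left(240 \right)}} = \frac{53}{-15} = 53 \left(- \frac{1}{15}\right) = - \frac{53}{15}$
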